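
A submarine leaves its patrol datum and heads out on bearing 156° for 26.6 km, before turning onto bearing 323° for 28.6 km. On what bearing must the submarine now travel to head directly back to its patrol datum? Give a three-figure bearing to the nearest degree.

077°

Leg 1 (156°, 26.6 km): east 26.6 sin 156° = 10.82, north 26.6 cos 156° = -24.30
Leg 2 (323°, 28.6 km): east 28.6 sin 323° = -17.21, north 28.6 cos 323° = 22.84
Net displacement: -6.39 east, -1.46 north. Direction back to start is (6.39, 1.46): bearing = atan2(6.39, 1.46) mod 360° = 77.14° ≈ 077°.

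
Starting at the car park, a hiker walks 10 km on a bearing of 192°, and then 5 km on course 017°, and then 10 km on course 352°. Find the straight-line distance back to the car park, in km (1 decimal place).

Leg 1 (192°, 10 km): east 10 sin 192° = -2.08, north 10 cos 192° = -9.78
Leg 2 (017°, 5 km): east 5 sin 17° = 1.46, north 5 cos 17° = 4.78
Leg 3 (352°, 10 km): east 10 sin 352° = -1.39, north 10 cos 352° = 9.90
Net: -2.01 east, 4.90 north. Distance = √((-2.01)² + (4.90)²) = 5.298 km.

5.3 km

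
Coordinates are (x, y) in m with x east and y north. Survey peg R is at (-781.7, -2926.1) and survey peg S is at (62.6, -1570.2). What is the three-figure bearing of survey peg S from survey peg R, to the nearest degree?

Δeast = 62.6 − -781.7 = 844.30; Δnorth = -1570.2 − -2926.1 = 1355.90.
Bearing = atan2(Δeast, Δnorth) mod 360° = 31.91° ≈ 032°.

032°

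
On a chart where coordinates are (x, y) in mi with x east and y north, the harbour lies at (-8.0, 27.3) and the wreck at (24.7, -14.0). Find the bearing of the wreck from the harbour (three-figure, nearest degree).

142°

Δeast = 24.7 − -8.0 = 32.70; Δnorth = -14.0 − 27.3 = -41.30.
Bearing = atan2(Δeast, Δnorth) mod 360° = 141.63° ≈ 142°.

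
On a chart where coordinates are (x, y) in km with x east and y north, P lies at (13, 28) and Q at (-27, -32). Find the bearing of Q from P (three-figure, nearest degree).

Δeast = -27 − 13 = -40.00; Δnorth = -32 − 28 = -60.00.
Bearing = atan2(Δeast, Δnorth) mod 360° = 213.69° ≈ 214°.

214°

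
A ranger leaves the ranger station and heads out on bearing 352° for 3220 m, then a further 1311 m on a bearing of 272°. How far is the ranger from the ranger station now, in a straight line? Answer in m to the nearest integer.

3681 m

Leg 1 (352°, 3220 m): east 3220 sin 352° = -448.14, north 3220 cos 352° = 3188.66
Leg 2 (272°, 1311 m): east 1311 sin 272° = -1310.20, north 1311 cos 272° = 45.75
Net: -1758.34 east, 3234.42 north. Distance = √((-1758.34)² + (3234.42)²) = 3681.468 m.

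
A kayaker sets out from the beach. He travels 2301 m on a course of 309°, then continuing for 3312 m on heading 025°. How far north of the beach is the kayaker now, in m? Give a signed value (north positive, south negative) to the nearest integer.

4450 m

Leg 1 (309°, 2301 m): east 2301 sin 309° = -1788.21, north 2301 cos 309° = 1448.07
Leg 2 (025°, 3312 m): east 3312 sin 25° = 1399.71, north 3312 cos 25° = 3001.69
Net north component: 4449.76 m.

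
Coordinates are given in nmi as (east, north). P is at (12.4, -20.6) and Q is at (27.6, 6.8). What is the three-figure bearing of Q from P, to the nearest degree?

Δeast = 27.6 − 12.4 = 15.20; Δnorth = 6.8 − -20.6 = 27.40.
Bearing = atan2(Δeast, Δnorth) mod 360° = 29.02° ≈ 029°.

029°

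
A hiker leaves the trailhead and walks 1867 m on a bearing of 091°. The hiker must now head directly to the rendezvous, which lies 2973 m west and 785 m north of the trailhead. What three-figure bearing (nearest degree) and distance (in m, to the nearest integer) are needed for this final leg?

280°, 4908 m

Leg 1 (091°, 1867 m): east 1867 sin 91° = 1866.72, north 1867 cos 91° = -32.58
Current position: (1866.72, -32.58). Target: (-2973, 785). Remaining: Δeast = -4839.72, Δnorth = 817.58.
Bearing = atan2(-4839.72, 817.58) mod 360° = 279.59°; distance = √((-4839.72)² + (817.58)²) = 4908.288 m.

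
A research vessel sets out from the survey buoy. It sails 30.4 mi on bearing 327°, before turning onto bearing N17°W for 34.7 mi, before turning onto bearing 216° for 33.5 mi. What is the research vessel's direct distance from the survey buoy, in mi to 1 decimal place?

Leg 1 (327°, 30.4 mi): east 30.4 sin 327° = -16.56, north 30.4 cos 327° = 25.50
Leg 2 (N17°W, 34.7 mi): east 34.7 sin 343° = -10.15, north 34.7 cos 343° = 33.18
Leg 3 (216°, 33.5 mi): east 33.5 sin 216° = -19.69, north 33.5 cos 216° = -27.10
Net: -46.39 east, 31.58 north. Distance = √((-46.39)² + (31.58)²) = 56.120 mi.

56.1 mi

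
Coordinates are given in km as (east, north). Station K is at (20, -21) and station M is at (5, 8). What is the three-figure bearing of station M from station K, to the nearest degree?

Δeast = 5 − 20 = -15.00; Δnorth = 8 − -21 = 29.00.
Bearing = atan2(Δeast, Δnorth) mod 360° = 332.65° ≈ 333°.

333°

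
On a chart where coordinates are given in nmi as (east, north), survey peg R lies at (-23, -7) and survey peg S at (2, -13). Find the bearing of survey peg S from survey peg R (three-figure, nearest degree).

103°

Δeast = 2 − -23 = 25.00; Δnorth = -13 − -7 = -6.00.
Bearing = atan2(Δeast, Δnorth) mod 360° = 103.50° ≈ 103°.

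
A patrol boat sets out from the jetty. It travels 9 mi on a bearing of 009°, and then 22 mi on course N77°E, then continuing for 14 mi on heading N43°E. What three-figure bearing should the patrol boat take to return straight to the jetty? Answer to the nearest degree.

Leg 1 (009°, 9 mi): east 9 sin 9° = 1.41, north 9 cos 9° = 8.89
Leg 2 (N77°E, 22 mi): east 22 sin 77° = 21.44, north 22 cos 77° = 4.95
Leg 3 (N43°E, 14 mi): east 14 sin 43° = 9.55, north 14 cos 43° = 10.24
Net displacement: 32.39 east, 24.08 north. Direction back to start is (-32.39, -24.08): bearing = atan2(-32.39, -24.08) mod 360° = 233.38° ≈ 233°.

233°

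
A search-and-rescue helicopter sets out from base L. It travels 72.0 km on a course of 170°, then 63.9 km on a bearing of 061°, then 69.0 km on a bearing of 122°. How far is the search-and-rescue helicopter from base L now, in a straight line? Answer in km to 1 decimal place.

148.2 km

Leg 1 (170°, 72.0 km): east 72.0 sin 170° = 12.50, north 72.0 cos 170° = -70.91
Leg 2 (061°, 63.9 km): east 63.9 sin 61° = 55.89, north 63.9 cos 61° = 30.98
Leg 3 (122°, 69.0 km): east 69.0 sin 122° = 58.52, north 69.0 cos 122° = -36.56
Net: 126.91 east, -76.49 north. Distance = √((126.91)² + (-76.49)²) = 148.176 km.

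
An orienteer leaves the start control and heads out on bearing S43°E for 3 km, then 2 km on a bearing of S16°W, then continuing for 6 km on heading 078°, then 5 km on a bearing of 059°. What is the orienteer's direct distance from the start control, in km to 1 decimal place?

Leg 1 (S43°E, 3 km): east 3 sin 137° = 2.05, north 3 cos 137° = -2.19
Leg 2 (S16°W, 2 km): east 2 sin 196° = -0.55, north 2 cos 196° = -1.92
Leg 3 (078°, 6 km): east 6 sin 78° = 5.87, north 6 cos 78° = 1.25
Leg 4 (059°, 5 km): east 5 sin 59° = 4.29, north 5 cos 59° = 2.58
Net: 11.65 east, -0.29 north. Distance = √((11.65)² + (-0.29)²) = 11.653 km.

11.7 km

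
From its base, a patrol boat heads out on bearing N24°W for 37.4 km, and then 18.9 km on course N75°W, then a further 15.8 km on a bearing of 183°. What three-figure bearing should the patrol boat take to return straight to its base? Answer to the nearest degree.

124°

Leg 1 (N24°W, 37.4 km): east 37.4 sin 336° = -15.21, north 37.4 cos 336° = 34.17
Leg 2 (N75°W, 18.9 km): east 18.9 sin 285° = -18.26, north 18.9 cos 285° = 4.89
Leg 3 (183°, 15.8 km): east 15.8 sin 183° = -0.83, north 15.8 cos 183° = -15.78
Net displacement: -34.29 east, 23.28 north. Direction back to start is (34.29, -23.28): bearing = atan2(34.29, -23.28) mod 360° = 124.17° ≈ 124°.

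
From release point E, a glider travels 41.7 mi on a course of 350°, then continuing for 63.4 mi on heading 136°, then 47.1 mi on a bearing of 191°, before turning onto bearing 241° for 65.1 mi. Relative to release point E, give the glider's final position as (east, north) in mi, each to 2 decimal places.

Leg 1 (350°, 41.7 mi): east 41.7 sin 350° = -7.24, north 41.7 cos 350° = 41.07
Leg 2 (136°, 63.4 mi): east 63.4 sin 136° = 44.04, north 63.4 cos 136° = -45.61
Leg 3 (191°, 47.1 mi): east 47.1 sin 191° = -8.99, north 47.1 cos 191° = -46.23
Leg 4 (241°, 65.1 mi): east 65.1 sin 241° = -56.94, north 65.1 cos 241° = -31.56
Summing: -29.12 mi east, -82.34 mi north → (-29.12, -82.34).

(-29.12, -82.34)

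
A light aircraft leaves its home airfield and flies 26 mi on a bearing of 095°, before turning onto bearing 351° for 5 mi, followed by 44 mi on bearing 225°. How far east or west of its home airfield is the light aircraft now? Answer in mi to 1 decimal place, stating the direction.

Leg 1 (095°, 26 mi): east 26 sin 95° = 25.90, north 26 cos 95° = -2.27
Leg 2 (351°, 5 mi): east 5 sin 351° = -0.78, north 5 cos 351° = 4.94
Leg 3 (225°, 44 mi): east 44 sin 225° = -31.11, north 44 cos 225° = -31.11
Net east component: -5.99 mi.

6.0 mi west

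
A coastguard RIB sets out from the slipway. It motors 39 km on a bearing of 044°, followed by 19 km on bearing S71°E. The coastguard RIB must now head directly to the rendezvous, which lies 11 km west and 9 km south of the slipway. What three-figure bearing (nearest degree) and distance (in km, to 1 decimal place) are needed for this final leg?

241°, 64.0 km

Leg 1 (044°, 39 km): east 39 sin 44° = 27.09, north 39 cos 44° = 28.05
Leg 2 (S71°E, 19 km): east 19 sin 109° = 17.96, north 19 cos 109° = -6.19
Current position: (45.06, 21.87). Target: (-11, -9). Remaining: Δeast = -56.06, Δnorth = -30.87.
Bearing = atan2(-56.06, -30.87) mod 360° = 241.16°; distance = √((-56.06)² + (-30.87)²) = 63.994 km.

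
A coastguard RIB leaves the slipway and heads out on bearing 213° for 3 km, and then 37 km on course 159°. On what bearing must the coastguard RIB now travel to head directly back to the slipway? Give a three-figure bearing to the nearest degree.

Leg 1 (213°, 3 km): east 3 sin 213° = -1.63, north 3 cos 213° = -2.52
Leg 2 (159°, 37 km): east 37 sin 159° = 13.26, north 37 cos 159° = -34.54
Net displacement: 11.63 east, -37.06 north. Direction back to start is (-11.63, 37.06): bearing = atan2(-11.63, 37.06) mod 360° = 342.58° ≈ 343°.

343°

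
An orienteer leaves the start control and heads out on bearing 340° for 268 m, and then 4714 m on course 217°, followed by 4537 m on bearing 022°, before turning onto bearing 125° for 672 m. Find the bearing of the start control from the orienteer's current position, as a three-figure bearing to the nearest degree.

Leg 1 (340°, 268 m): east 268 sin 340° = -91.66, north 268 cos 340° = 251.84
Leg 2 (217°, 4714 m): east 4714 sin 217° = -2836.96, north 4714 cos 217° = -3764.77
Leg 3 (022°, 4537 m): east 4537 sin 22° = 1699.59, north 4537 cos 22° = 4206.63
Leg 4 (125°, 672 m): east 672 sin 125° = 550.47, north 672 cos 125° = -385.44
Net displacement: -678.56 east, 308.26 north. Direction back to start is (678.56, -308.26): bearing = atan2(678.56, -308.26) mod 360° = 114.43° ≈ 114°.

114°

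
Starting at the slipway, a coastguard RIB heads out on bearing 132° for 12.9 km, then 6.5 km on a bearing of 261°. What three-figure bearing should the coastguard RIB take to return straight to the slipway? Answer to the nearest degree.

Leg 1 (132°, 12.9 km): east 12.9 sin 132° = 9.59, north 12.9 cos 132° = -8.63
Leg 2 (261°, 6.5 km): east 6.5 sin 261° = -6.42, north 6.5 cos 261° = -1.02
Net displacement: 3.17 east, -9.65 north. Direction back to start is (-3.17, 9.65): bearing = atan2(-3.17, 9.65) mod 360° = 341.83° ≈ 342°.

342°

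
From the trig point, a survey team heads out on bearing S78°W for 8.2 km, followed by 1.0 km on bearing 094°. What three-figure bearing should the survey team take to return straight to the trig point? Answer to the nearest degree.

Leg 1 (S78°W, 8.2 km): east 8.2 sin 258° = -8.02, north 8.2 cos 258° = -1.70
Leg 2 (094°, 1.0 km): east 1.0 sin 94° = 1.00, north 1.0 cos 94° = -0.07
Net displacement: -7.02 east, -1.77 north. Direction back to start is (7.02, 1.77): bearing = atan2(7.02, 1.77) mod 360° = 75.82° ≈ 076°.

076°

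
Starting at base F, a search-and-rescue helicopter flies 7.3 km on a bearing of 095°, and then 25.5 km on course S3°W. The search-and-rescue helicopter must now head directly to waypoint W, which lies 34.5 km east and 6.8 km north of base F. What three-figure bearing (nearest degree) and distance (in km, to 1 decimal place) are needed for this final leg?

Leg 1 (095°, 7.3 km): east 7.3 sin 95° = 7.27, north 7.3 cos 95° = -0.64
Leg 2 (S3°W, 25.5 km): east 25.5 sin 183° = -1.33, north 25.5 cos 183° = -25.47
Current position: (5.94, -26.10). Target: (34.5, 6.8). Remaining: Δeast = 28.56, Δnorth = 32.90.
Bearing = atan2(28.56, 32.90) mod 360° = 40.96°; distance = √((28.56)² + (32.90)²) = 43.570 km.

041°, 43.6 km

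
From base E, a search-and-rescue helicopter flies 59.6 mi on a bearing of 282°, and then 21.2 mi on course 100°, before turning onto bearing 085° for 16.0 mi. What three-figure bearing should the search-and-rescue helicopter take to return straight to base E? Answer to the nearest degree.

Leg 1 (282°, 59.6 mi): east 59.6 sin 282° = -58.30, north 59.6 cos 282° = 12.39
Leg 2 (100°, 21.2 mi): east 21.2 sin 100° = 20.88, north 21.2 cos 100° = -3.68
Leg 3 (085°, 16.0 mi): east 16.0 sin 85° = 15.94, north 16.0 cos 85° = 1.39
Net displacement: -21.48 east, 10.10 north. Direction back to start is (21.48, -10.10): bearing = atan2(21.48, -10.10) mod 360° = 115.19° ≈ 115°.

115°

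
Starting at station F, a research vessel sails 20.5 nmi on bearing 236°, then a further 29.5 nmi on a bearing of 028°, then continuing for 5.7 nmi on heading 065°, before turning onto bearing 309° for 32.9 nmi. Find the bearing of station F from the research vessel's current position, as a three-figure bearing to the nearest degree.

148°

Leg 1 (236°, 20.5 nmi): east 20.5 sin 236° = -17.00, north 20.5 cos 236° = -11.46
Leg 2 (028°, 29.5 nmi): east 29.5 sin 28° = 13.85, north 29.5 cos 28° = 26.05
Leg 3 (065°, 5.7 nmi): east 5.7 sin 65° = 5.17, north 5.7 cos 65° = 2.41
Leg 4 (309°, 32.9 nmi): east 32.9 sin 309° = -25.57, north 32.9 cos 309° = 20.70
Net displacement: -23.55 east, 37.70 north. Direction back to start is (23.55, -37.70): bearing = atan2(23.55, -37.70) mod 360° = 148.01° ≈ 148°.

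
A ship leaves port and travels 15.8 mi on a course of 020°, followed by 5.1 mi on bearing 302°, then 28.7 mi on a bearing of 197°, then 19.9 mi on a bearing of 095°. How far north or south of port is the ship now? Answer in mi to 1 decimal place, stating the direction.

11.6 mi south

Leg 1 (020°, 15.8 mi): east 15.8 sin 20° = 5.40, north 15.8 cos 20° = 14.85
Leg 2 (302°, 5.1 mi): east 5.1 sin 302° = -4.33, north 5.1 cos 302° = 2.70
Leg 3 (197°, 28.7 mi): east 28.7 sin 197° = -8.39, north 28.7 cos 197° = -27.45
Leg 4 (095°, 19.9 mi): east 19.9 sin 95° = 19.82, north 19.9 cos 95° = -1.73
Net north component: -11.63 mi.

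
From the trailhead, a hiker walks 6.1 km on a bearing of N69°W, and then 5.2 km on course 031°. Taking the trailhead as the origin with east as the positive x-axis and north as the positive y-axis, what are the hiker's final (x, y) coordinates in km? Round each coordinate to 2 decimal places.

Leg 1 (N69°W, 6.1 km): east 6.1 sin 291° = -5.69, north 6.1 cos 291° = 2.19
Leg 2 (031°, 5.2 km): east 5.2 sin 31° = 2.68, north 5.2 cos 31° = 4.46
Summing: -3.02 km east, 6.64 km north → (-3.02, 6.64).

(-3.02, 6.64)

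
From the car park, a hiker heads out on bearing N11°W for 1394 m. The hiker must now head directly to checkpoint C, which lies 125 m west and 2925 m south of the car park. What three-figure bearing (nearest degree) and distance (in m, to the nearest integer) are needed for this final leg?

178°, 4296 m

Leg 1 (N11°W, 1394 m): east 1394 sin 349° = -265.99, north 1394 cos 349° = 1368.39
Current position: (-265.99, 1368.39). Target: (-125, -2925). Remaining: Δeast = 140.99, Δnorth = -4293.39.
Bearing = atan2(140.99, -4293.39) mod 360° = 178.12°; distance = √((140.99)² + (-4293.39)²) = 4295.703 m.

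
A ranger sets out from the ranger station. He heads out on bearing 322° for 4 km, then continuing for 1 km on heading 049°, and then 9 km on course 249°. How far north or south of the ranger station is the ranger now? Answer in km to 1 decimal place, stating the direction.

Leg 1 (322°, 4 km): east 4 sin 322° = -2.46, north 4 cos 322° = 3.15
Leg 2 (049°, 1 km): east 1 sin 49° = 0.75, north 1 cos 49° = 0.66
Leg 3 (249°, 9 km): east 9 sin 249° = -8.40, north 9 cos 249° = -3.23
Net north component: 0.58 km.

0.6 km north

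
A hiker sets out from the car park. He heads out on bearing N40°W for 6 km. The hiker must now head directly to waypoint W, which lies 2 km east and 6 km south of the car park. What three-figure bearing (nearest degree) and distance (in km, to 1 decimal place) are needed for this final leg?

Leg 1 (N40°W, 6 km): east 6 sin 320° = -3.86, north 6 cos 320° = 4.60
Current position: (-3.86, 4.60). Target: (2, -6). Remaining: Δeast = 5.86, Δnorth = -10.60.
Bearing = atan2(5.86, -10.60) mod 360° = 151.07°; distance = √((5.86)² + (-10.60)²) = 12.107 km.

151°, 12.1 km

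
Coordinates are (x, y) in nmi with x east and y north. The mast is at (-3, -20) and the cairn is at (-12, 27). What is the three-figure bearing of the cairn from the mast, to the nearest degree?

349°

Δeast = -12 − -3 = -9.00; Δnorth = 27 − -20 = 47.00.
Bearing = atan2(Δeast, Δnorth) mod 360° = 349.16° ≈ 349°.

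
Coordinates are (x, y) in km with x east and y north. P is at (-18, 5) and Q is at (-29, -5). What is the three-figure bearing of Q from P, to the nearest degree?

228°

Δeast = -29 − -18 = -11.00; Δnorth = -5 − 5 = -10.00.
Bearing = atan2(Δeast, Δnorth) mod 360° = 227.73° ≈ 228°.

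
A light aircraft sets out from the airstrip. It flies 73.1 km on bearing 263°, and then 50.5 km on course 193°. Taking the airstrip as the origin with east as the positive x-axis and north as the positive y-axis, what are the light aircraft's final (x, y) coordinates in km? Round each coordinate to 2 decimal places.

(-83.92, -58.11)

Leg 1 (263°, 73.1 km): east 73.1 sin 263° = -72.56, north 73.1 cos 263° = -8.91
Leg 2 (193°, 50.5 km): east 50.5 sin 193° = -11.36, north 50.5 cos 193° = -49.21
Summing: -83.92 km east, -58.11 km north → (-83.92, -58.11).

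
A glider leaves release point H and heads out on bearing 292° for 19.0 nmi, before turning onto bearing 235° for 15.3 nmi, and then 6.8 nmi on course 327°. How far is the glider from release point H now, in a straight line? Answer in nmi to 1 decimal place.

34.1 nmi

Leg 1 (292°, 19.0 nmi): east 19.0 sin 292° = -17.62, north 19.0 cos 292° = 7.12
Leg 2 (235°, 15.3 nmi): east 15.3 sin 235° = -12.53, north 15.3 cos 235° = -8.78
Leg 3 (327°, 6.8 nmi): east 6.8 sin 327° = -3.70, north 6.8 cos 327° = 5.70
Net: -33.85 east, 4.04 north. Distance = √((-33.85)² + (4.04)²) = 34.094 nmi.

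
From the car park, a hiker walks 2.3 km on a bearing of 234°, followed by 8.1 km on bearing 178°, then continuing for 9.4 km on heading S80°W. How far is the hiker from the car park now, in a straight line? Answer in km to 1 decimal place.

15.5 km

Leg 1 (234°, 2.3 km): east 2.3 sin 234° = -1.86, north 2.3 cos 234° = -1.35
Leg 2 (178°, 8.1 km): east 8.1 sin 178° = 0.28, north 8.1 cos 178° = -8.10
Leg 3 (S80°W, 9.4 km): east 9.4 sin 260° = -9.26, north 9.4 cos 260° = -1.63
Net: -10.84 east, -11.08 north. Distance = √((-10.84)² + (-11.08)²) = 15.497 km.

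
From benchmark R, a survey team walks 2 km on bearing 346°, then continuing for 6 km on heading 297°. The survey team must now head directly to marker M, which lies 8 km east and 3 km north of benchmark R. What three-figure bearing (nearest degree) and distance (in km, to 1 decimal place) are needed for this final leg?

097°, 13.9 km

Leg 1 (346°, 2 km): east 2 sin 346° = -0.48, north 2 cos 346° = 1.94
Leg 2 (297°, 6 km): east 6 sin 297° = -5.35, north 6 cos 297° = 2.72
Current position: (-5.83, 4.66). Target: (8, 3). Remaining: Δeast = 13.83, Δnorth = -1.66.
Bearing = atan2(13.83, -1.66) mod 360° = 96.86°; distance = √((13.83)² + (-1.66)²) = 13.930 km.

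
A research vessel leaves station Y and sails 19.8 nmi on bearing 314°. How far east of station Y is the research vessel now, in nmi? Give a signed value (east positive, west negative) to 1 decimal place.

Leg 1 (314°, 19.8 nmi): east 19.8 sin 314° = -14.24, north 19.8 cos 314° = 13.75
Net east component: -14.24 nmi.

-14.2 nmi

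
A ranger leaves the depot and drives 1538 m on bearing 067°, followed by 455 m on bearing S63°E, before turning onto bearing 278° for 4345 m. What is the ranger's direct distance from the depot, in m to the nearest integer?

2675 m

Leg 1 (067°, 1538 m): east 1538 sin 67° = 1415.74, north 1538 cos 67° = 600.94
Leg 2 (S63°E, 455 m): east 455 sin 117° = 405.41, north 455 cos 117° = -206.57
Leg 3 (278°, 4345 m): east 4345 sin 278° = -4302.71, north 4345 cos 278° = 604.71
Net: -2481.57 east, 999.09 north. Distance = √((-2481.57)² + (999.09)²) = 2675.138 m.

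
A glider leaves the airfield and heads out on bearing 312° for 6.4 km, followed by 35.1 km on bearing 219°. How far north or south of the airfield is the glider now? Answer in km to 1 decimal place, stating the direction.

Leg 1 (312°, 6.4 km): east 6.4 sin 312° = -4.76, north 6.4 cos 312° = 4.28
Leg 2 (219°, 35.1 km): east 35.1 sin 219° = -22.09, north 35.1 cos 219° = -27.28
Net north component: -23.00 km.

23.0 km south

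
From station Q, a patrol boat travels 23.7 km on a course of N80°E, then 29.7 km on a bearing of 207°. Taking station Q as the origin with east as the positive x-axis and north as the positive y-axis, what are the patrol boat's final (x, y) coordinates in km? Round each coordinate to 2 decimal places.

Leg 1 (N80°E, 23.7 km): east 23.7 sin 80° = 23.34, north 23.7 cos 80° = 4.12
Leg 2 (207°, 29.7 km): east 29.7 sin 207° = -13.48, north 29.7 cos 207° = -26.46
Summing: 9.86 km east, -22.35 km north → (9.86, -22.35).

(9.86, -22.35)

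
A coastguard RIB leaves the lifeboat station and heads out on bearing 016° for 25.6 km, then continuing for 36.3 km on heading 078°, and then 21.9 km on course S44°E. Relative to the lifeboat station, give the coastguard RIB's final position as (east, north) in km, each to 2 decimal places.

Leg 1 (016°, 25.6 km): east 25.6 sin 16° = 7.06, north 25.6 cos 16° = 24.61
Leg 2 (078°, 36.3 km): east 36.3 sin 78° = 35.51, north 36.3 cos 78° = 7.55
Leg 3 (S44°E, 21.9 km): east 21.9 sin 136° = 15.21, north 21.9 cos 136° = -15.75
Summing: 57.78 km east, 16.40 km north → (57.78, 16.40).

(57.78, 16.40)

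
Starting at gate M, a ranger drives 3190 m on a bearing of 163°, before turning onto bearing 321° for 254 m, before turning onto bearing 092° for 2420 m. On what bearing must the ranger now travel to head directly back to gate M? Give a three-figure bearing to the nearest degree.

313°

Leg 1 (163°, 3190 m): east 3190 sin 163° = 932.67, north 3190 cos 163° = -3050.61
Leg 2 (321°, 254 m): east 254 sin 321° = -159.85, north 254 cos 321° = 197.40
Leg 3 (092°, 2420 m): east 2420 sin 92° = 2418.53, north 2420 cos 92° = -84.46
Net displacement: 3191.34 east, -2937.67 north. Direction back to start is (-3191.34, 2937.67): bearing = atan2(-3191.34, 2937.67) mod 360° = 312.63° ≈ 313°.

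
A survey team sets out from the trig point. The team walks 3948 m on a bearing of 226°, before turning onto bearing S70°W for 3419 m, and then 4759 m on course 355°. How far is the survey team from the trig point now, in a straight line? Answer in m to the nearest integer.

Leg 1 (226°, 3948 m): east 3948 sin 226° = -2839.95, north 3948 cos 226° = -2742.51
Leg 2 (S70°W, 3419 m): east 3419 sin 250° = -3212.81, north 3419 cos 250° = -1169.37
Leg 3 (355°, 4759 m): east 4759 sin 355° = -414.77, north 4759 cos 355° = 4740.89
Net: -6467.54 east, 829.01 north. Distance = √((-6467.54)² + (829.01)²) = 6520.452 m.

6520 m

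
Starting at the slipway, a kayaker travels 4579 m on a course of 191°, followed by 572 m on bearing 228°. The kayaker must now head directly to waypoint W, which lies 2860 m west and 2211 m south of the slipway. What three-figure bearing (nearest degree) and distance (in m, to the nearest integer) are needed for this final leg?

330°, 3090 m

Leg 1 (191°, 4579 m): east 4579 sin 191° = -873.71, north 4579 cos 191° = -4494.87
Leg 2 (228°, 572 m): east 572 sin 228° = -425.08, north 572 cos 228° = -382.74
Current position: (-1298.79, -4877.61). Target: (-2860, -2211). Remaining: Δeast = -1561.21, Δnorth = 2666.61.
Bearing = atan2(-1561.21, 2666.61) mod 360° = 329.65°; distance = √((-1561.21)² + (2666.61)²) = 3090.015 m.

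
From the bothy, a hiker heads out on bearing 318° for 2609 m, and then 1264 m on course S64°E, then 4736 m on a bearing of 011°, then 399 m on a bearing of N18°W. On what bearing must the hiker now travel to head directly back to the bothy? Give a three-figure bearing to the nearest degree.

Leg 1 (318°, 2609 m): east 2609 sin 318° = -1745.76, north 2609 cos 318° = 1938.86
Leg 2 (S64°E, 1264 m): east 1264 sin 116° = 1136.08, north 1264 cos 116° = -554.10
Leg 3 (011°, 4736 m): east 4736 sin 11° = 903.67, north 4736 cos 11° = 4648.99
Leg 4 (N18°W, 399 m): east 399 sin 342° = -123.30, north 399 cos 342° = 379.47
Net displacement: 170.69 east, 6413.22 north. Direction back to start is (-170.69, -6413.22): bearing = atan2(-170.69, -6413.22) mod 360° = 181.52° ≈ 182°.

182°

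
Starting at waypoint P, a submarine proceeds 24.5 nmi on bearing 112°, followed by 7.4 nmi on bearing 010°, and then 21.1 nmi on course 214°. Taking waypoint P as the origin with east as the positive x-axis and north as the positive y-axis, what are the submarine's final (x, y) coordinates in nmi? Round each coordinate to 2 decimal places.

Leg 1 (112°, 24.5 nmi): east 24.5 sin 112° = 22.72, north 24.5 cos 112° = -9.18
Leg 2 (010°, 7.4 nmi): east 7.4 sin 10° = 1.28, north 7.4 cos 10° = 7.29
Leg 3 (214°, 21.1 nmi): east 21.1 sin 214° = -11.80, north 21.1 cos 214° = -17.49
Summing: 12.20 nmi east, -19.38 nmi north → (12.20, -19.38).

(12.20, -19.38)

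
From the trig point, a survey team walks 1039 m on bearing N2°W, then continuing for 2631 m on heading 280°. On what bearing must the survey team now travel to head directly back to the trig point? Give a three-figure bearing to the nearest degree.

120°

Leg 1 (N2°W, 1039 m): east 1039 sin 358° = -36.26, north 1039 cos 358° = 1038.37
Leg 2 (280°, 2631 m): east 2631 sin 280° = -2591.03, north 2631 cos 280° = 456.87
Net displacement: -2627.29 east, 1495.24 north. Direction back to start is (2627.29, -1495.24): bearing = atan2(2627.29, -1495.24) mod 360° = 119.64° ≈ 120°.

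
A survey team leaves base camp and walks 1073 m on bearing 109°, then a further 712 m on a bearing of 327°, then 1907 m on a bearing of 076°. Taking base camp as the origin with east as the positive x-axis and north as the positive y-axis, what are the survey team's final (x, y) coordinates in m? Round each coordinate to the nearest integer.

Leg 1 (109°, 1073 m): east 1073 sin 109° = 1014.54, north 1073 cos 109° = -349.33
Leg 2 (327°, 712 m): east 712 sin 327° = -387.78, north 712 cos 327° = 597.13
Leg 3 (076°, 1907 m): east 1907 sin 76° = 1850.35, north 1907 cos 76° = 461.35
Summing: 2477.11 m east, 709.14 m north → (2477, 709).

(2477, 709)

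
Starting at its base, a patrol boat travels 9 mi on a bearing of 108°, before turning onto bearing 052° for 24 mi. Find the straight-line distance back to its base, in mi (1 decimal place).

30.0 mi

Leg 1 (108°, 9 mi): east 9 sin 108° = 8.56, north 9 cos 108° = -2.78
Leg 2 (052°, 24 mi): east 24 sin 52° = 18.91, north 24 cos 52° = 14.78
Net: 27.47 east, 11.99 north. Distance = √((27.47)² + (11.99)²) = 29.976 mi.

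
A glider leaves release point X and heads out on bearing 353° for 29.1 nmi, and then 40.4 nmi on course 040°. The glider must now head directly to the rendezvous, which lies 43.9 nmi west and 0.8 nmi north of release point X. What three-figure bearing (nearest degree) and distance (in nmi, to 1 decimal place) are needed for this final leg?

Leg 1 (353°, 29.1 nmi): east 29.1 sin 353° = -3.55, north 29.1 cos 353° = 28.88
Leg 2 (040°, 40.4 nmi): east 40.4 sin 40° = 25.97, north 40.4 cos 40° = 30.95
Current position: (22.42, 59.83). Target: (-43.9, 0.8). Remaining: Δeast = -66.32, Δnorth = -59.03.
Bearing = atan2(-66.32, -59.03) mod 360° = 228.33°; distance = √((-66.32)² + (-59.03)²) = 88.788 nmi.

228°, 88.8 nmi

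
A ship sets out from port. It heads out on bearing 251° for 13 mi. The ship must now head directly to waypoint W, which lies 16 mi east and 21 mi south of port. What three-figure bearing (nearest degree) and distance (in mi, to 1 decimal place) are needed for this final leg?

Leg 1 (251°, 13 mi): east 13 sin 251° = -12.29, north 13 cos 251° = -4.23
Current position: (-12.29, -4.23). Target: (16, -21). Remaining: Δeast = 28.29, Δnorth = -16.77.
Bearing = atan2(28.29, -16.77) mod 360° = 120.65°; distance = √((28.29)² + (-16.77)²) = 32.887 mi.

121°, 32.9 mi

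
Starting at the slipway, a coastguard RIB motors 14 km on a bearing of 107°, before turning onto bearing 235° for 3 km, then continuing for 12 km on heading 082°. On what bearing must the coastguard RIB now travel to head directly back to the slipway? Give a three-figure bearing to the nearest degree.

Leg 1 (107°, 14 km): east 14 sin 107° = 13.39, north 14 cos 107° = -4.09
Leg 2 (235°, 3 km): east 3 sin 235° = -2.46, north 3 cos 235° = -1.72
Leg 3 (082°, 12 km): east 12 sin 82° = 11.88, north 12 cos 82° = 1.67
Net displacement: 22.81 east, -4.14 north. Direction back to start is (-22.81, 4.14): bearing = atan2(-22.81, 4.14) mod 360° = 280.29° ≈ 280°.

280°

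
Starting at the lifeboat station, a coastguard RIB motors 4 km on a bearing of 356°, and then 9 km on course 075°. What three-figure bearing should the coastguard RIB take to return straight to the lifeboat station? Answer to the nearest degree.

Leg 1 (356°, 4 km): east 4 sin 356° = -0.28, north 4 cos 356° = 3.99
Leg 2 (075°, 9 km): east 9 sin 75° = 8.69, north 9 cos 75° = 2.33
Net displacement: 8.41 east, 6.32 north. Direction back to start is (-8.41, -6.32): bearing = atan2(-8.41, -6.32) mod 360° = 233.09° ≈ 233°.

233°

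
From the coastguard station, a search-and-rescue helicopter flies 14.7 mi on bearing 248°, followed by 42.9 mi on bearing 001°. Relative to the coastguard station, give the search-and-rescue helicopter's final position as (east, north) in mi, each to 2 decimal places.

Leg 1 (248°, 14.7 mi): east 14.7 sin 248° = -13.63, north 14.7 cos 248° = -5.51
Leg 2 (001°, 42.9 mi): east 42.9 sin 1° = 0.75, north 42.9 cos 1° = 42.89
Summing: -12.88 mi east, 37.39 mi north → (-12.88, 37.39).

(-12.88, 37.39)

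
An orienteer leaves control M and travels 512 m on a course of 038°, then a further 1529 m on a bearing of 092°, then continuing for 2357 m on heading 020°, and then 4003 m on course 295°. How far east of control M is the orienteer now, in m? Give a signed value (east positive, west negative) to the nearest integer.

Leg 1 (038°, 512 m): east 512 sin 38° = 315.22, north 512 cos 38° = 403.46
Leg 2 (092°, 1529 m): east 1529 sin 92° = 1528.07, north 1529 cos 92° = -53.36
Leg 3 (020°, 2357 m): east 2357 sin 20° = 806.14, north 2357 cos 20° = 2214.86
Leg 4 (295°, 4003 m): east 4003 sin 295° = -3627.95, north 4003 cos 295° = 1691.74
Net east component: -978.52 m.

-979 m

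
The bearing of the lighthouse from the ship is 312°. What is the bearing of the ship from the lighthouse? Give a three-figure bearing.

Back-bearing = 312° − 180° = 132°.

132°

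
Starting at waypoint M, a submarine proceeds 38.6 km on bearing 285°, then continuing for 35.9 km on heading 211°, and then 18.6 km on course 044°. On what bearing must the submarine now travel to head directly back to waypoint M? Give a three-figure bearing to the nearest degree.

Leg 1 (285°, 38.6 km): east 38.6 sin 285° = -37.28, north 38.6 cos 285° = 9.99
Leg 2 (211°, 35.9 km): east 35.9 sin 211° = -18.49, north 35.9 cos 211° = -30.77
Leg 3 (044°, 18.6 km): east 18.6 sin 44° = 12.92, north 18.6 cos 44° = 13.38
Net displacement: -42.85 east, -7.40 north. Direction back to start is (42.85, 7.40): bearing = atan2(42.85, 7.40) mod 360° = 80.20° ≈ 080°.

080°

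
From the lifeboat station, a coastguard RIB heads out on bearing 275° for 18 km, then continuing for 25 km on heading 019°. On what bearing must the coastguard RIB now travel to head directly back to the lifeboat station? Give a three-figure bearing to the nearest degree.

159°

Leg 1 (275°, 18 km): east 18 sin 275° = -17.93, north 18 cos 275° = 1.57
Leg 2 (019°, 25 km): east 25 sin 19° = 8.14, north 25 cos 19° = 23.64
Net displacement: -9.79 east, 25.21 north. Direction back to start is (9.79, -25.21): bearing = atan2(9.79, -25.21) mod 360° = 158.77° ≈ 159°.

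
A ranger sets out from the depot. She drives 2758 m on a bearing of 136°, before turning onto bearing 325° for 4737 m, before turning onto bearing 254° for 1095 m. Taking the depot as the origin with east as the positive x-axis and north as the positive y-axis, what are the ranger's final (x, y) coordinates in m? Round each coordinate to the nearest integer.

Leg 1 (136°, 2758 m): east 2758 sin 136° = 1915.87, north 2758 cos 136° = -1983.94
Leg 2 (325°, 4737 m): east 4737 sin 325° = -2717.03, north 4737 cos 325° = 3880.32
Leg 3 (254°, 1095 m): east 1095 sin 254° = -1052.58, north 1095 cos 254° = -301.82
Summing: -1853.75 m east, 1594.56 m north → (-1854, 1595).

(-1854, 1595)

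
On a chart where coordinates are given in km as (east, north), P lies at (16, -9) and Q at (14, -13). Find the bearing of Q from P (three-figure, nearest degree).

207°

Δeast = 14 − 16 = -2.00; Δnorth = -13 − -9 = -4.00.
Bearing = atan2(Δeast, Δnorth) mod 360° = 206.57° ≈ 207°.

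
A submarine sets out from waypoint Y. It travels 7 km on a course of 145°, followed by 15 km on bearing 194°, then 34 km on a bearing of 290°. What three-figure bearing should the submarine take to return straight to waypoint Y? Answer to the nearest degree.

075°

Leg 1 (145°, 7 km): east 7 sin 145° = 4.02, north 7 cos 145° = -5.73
Leg 2 (194°, 15 km): east 15 sin 194° = -3.63, north 15 cos 194° = -14.55
Leg 3 (290°, 34 km): east 34 sin 290° = -31.95, north 34 cos 290° = 11.63
Net displacement: -31.56 east, -8.66 north. Direction back to start is (31.56, 8.66): bearing = atan2(31.56, 8.66) mod 360° = 74.66° ≈ 075°.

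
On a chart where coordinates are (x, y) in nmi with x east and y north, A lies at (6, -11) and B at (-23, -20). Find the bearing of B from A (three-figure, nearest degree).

Δeast = -23 − 6 = -29.00; Δnorth = -20 − -11 = -9.00.
Bearing = atan2(Δeast, Δnorth) mod 360° = 252.76° ≈ 253°.

253°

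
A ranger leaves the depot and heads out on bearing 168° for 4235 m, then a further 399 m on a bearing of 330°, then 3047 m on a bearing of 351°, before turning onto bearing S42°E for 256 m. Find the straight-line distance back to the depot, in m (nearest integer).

1047 m

Leg 1 (168°, 4235 m): east 4235 sin 168° = 880.51, north 4235 cos 168° = -4142.46
Leg 2 (330°, 399 m): east 399 sin 330° = -199.50, north 399 cos 330° = 345.54
Leg 3 (351°, 3047 m): east 3047 sin 351° = -476.66, north 3047 cos 351° = 3009.49
Leg 4 (S42°E, 256 m): east 256 sin 138° = 171.30, north 256 cos 138° = -190.25
Net: 375.65 east, -977.67 north. Distance = √((375.65)² + (-977.67)²) = 1047.353 m.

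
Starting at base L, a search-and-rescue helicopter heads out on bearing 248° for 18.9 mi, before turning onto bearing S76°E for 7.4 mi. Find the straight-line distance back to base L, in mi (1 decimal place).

13.6 mi

Leg 1 (248°, 18.9 mi): east 18.9 sin 248° = -17.52, north 18.9 cos 248° = -7.08
Leg 2 (S76°E, 7.4 mi): east 7.4 sin 104° = 7.18, north 7.4 cos 104° = -1.79
Net: -10.34 east, -8.87 north. Distance = √((-10.34)² + (-8.87)²) = 13.626 mi.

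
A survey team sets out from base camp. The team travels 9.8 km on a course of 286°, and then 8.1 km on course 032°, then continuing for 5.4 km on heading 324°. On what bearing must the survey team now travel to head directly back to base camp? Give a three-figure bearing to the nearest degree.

Leg 1 (286°, 9.8 km): east 9.8 sin 286° = -9.42, north 9.8 cos 286° = 2.70
Leg 2 (032°, 8.1 km): east 8.1 sin 32° = 4.29, north 8.1 cos 32° = 6.87
Leg 3 (324°, 5.4 km): east 5.4 sin 324° = -3.17, north 5.4 cos 324° = 4.37
Net displacement: -8.30 east, 13.94 north. Direction back to start is (8.30, -13.94): bearing = atan2(8.30, -13.94) mod 360° = 149.22° ≈ 149°.

149°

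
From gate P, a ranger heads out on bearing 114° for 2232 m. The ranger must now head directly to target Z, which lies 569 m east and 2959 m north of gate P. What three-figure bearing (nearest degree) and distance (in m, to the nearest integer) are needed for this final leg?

339°, 4137 m

Leg 1 (114°, 2232 m): east 2232 sin 114° = 2039.03, north 2232 cos 114° = -907.84
Current position: (2039.03, -907.84). Target: (569, 2959). Remaining: Δeast = -1470.03, Δnorth = 3866.84.
Bearing = atan2(-1470.03, 3866.84) mod 360° = 339.18°; distance = √((-1470.03)² + (3866.84)²) = 4136.837 m.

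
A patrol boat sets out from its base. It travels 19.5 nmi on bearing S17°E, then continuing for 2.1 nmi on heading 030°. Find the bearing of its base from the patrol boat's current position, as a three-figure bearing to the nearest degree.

338°

Leg 1 (S17°E, 19.5 nmi): east 19.5 sin 163° = 5.70, north 19.5 cos 163° = -18.65
Leg 2 (030°, 2.1 nmi): east 2.1 sin 30° = 1.05, north 2.1 cos 30° = 1.82
Net displacement: 6.75 east, -16.83 north. Direction back to start is (-6.75, 16.83): bearing = atan2(-6.75, 16.83) mod 360° = 338.14° ≈ 338°.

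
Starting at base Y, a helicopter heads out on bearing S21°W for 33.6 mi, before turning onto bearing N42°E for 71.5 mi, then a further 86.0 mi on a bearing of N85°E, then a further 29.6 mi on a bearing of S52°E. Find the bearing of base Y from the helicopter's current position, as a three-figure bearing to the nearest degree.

Leg 1 (S21°W, 33.6 mi): east 33.6 sin 201° = -12.04, north 33.6 cos 201° = -31.37
Leg 2 (N42°E, 71.5 mi): east 71.5 sin 42° = 47.84, north 71.5 cos 42° = 53.13
Leg 3 (N85°E, 86.0 mi): east 86.0 sin 85° = 85.67, north 86.0 cos 85° = 7.50
Leg 4 (S52°E, 29.6 mi): east 29.6 sin 128° = 23.33, north 29.6 cos 128° = -18.22
Net displacement: 144.80 east, 11.04 north. Direction back to start is (-144.80, -11.04): bearing = atan2(-144.80, -11.04) mod 360° = 265.64° ≈ 266°.

266°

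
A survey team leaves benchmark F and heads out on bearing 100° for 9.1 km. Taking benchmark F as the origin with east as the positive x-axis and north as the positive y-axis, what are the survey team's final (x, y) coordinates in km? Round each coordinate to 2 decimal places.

Leg 1 (100°, 9.1 km): east 9.1 sin 100° = 8.96, north 9.1 cos 100° = -1.58
Summing: 8.96 km east, -1.58 km north → (8.96, -1.58).

(8.96, -1.58)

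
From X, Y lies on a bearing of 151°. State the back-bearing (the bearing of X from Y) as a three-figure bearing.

Back-bearing = 151° + 180° = 331°.

331°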